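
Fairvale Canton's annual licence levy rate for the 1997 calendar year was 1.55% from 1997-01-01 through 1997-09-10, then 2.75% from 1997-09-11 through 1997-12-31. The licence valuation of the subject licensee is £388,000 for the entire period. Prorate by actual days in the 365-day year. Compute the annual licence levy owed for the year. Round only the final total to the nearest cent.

1997-01-01 to 1997-09-10: 253 days at 1.55% → £388,000 × 1.55% × 253/365 = £4,168.6082
1997-09-11 to 1997-12-31: 112 days at 2.75% → £388,000 × 2.75% × 112/365 = £3,274.0822
Total = £7,442.6904

£7,442.69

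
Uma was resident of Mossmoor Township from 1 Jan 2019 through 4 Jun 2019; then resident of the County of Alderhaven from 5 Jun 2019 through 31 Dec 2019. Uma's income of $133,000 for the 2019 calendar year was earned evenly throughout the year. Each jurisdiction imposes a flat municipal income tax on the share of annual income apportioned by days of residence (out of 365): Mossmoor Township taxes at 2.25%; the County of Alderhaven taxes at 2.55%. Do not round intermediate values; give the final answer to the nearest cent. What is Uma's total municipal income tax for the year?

$3,222.06

Mossmoor Township, 1 Jan – 4 Jun 2019: 155 days → $133,000 × 2.25% × 155/365 = $1,270.7877
The County of Alderhaven, 5 Jun – 31 Dec 2019: 210 days → $133,000 × 2.55% × 210/365 = $1,951.2740
Total = $3,222.0616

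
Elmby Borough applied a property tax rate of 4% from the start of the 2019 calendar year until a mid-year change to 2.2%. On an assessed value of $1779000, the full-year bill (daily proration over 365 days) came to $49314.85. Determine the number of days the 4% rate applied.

Let d = days at the first rate; then 365 − d days at the second rate.
$1779000 × [4%·d + 2.2%·(365−d)] / 365 = $49314.85
Solving gives d = 116, so the new rate took effect on 27 Apr 2019.

116 days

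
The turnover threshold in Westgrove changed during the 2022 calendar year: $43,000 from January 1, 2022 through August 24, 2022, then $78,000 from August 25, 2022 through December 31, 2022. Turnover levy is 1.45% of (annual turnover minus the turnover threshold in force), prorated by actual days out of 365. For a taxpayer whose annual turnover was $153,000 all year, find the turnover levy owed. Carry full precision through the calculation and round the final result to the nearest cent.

January 1 – August 24, 2022: 236 days, exemption $43,000 → ($153,000 − $43,000) × 1.45% × 236/365 = $1,031.2877
August 25 – December 31, 2022: 129 days, exemption $78,000 → ($153,000 − $78,000) × 1.45% × 129/365 = $384.3493
Total = $1,415.6370

$1,415.64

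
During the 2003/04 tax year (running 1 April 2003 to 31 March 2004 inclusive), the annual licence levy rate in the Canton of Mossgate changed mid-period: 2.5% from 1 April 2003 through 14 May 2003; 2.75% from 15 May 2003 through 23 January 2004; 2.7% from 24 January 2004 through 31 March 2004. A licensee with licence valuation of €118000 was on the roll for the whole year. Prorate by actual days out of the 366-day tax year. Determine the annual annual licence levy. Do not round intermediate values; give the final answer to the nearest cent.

€3198.57

1 April – 14 May 2003: 44 days at 2.5% → €118000 × 2.5% × 44/366 = €354.6448
15 May 2003 – 23 January 2004: 254 days at 2.75% → €118000 × 2.75% × 254/366 = €2251.9945
24 January – 31 March 2004: 68 days at 2.7% → €118000 × 2.7% × 68/366 = €591.9344
Total = €3198.5738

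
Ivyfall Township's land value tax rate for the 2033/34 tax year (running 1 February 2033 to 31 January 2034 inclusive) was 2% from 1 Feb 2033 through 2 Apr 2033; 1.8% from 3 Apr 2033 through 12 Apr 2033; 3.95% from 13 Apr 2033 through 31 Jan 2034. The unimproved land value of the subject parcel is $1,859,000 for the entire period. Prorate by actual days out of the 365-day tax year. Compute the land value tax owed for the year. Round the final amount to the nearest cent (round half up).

$66,277.17

1 Feb – 2 Apr 2033: 61 days at 2% → $1,859,000 × 2% × 61/365 = $6,213.6438
3 Apr – 12 Apr 2033: 10 days at 1.8% → $1,859,000 × 1.8% × 10/365 = $916.7671
13 Apr 2033 – 31 Jan 2034: 294 days at 3.95% → $1,859,000 × 3.95% × 294/365 = $59,146.7589
Total = $66,277.1699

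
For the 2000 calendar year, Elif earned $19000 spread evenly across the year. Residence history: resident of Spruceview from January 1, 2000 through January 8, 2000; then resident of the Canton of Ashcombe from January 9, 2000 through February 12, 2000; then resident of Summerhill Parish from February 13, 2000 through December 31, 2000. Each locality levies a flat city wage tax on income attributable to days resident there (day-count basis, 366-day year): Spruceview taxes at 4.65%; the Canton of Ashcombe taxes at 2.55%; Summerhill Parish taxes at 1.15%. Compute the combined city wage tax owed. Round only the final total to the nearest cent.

$258.47

Spruceview, January 1 – January 8, 2000: 8 days → $19000 × 4.65% × 8/366 = $19.3115
The Canton of Ashcombe, January 9 – February 12, 2000: 35 days → $19000 × 2.55% × 35/366 = $46.3320
Summerhill Parish, February 13 – December 31, 2000: 323 days → $19000 × 1.15% × 323/366 = $192.8292
Total = $258.4727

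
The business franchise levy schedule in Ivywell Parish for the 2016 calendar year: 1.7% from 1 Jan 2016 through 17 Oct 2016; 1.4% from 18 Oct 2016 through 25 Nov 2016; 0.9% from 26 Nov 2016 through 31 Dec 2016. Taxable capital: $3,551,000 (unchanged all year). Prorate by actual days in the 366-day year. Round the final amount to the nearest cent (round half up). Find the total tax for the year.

1 Jan – 17 Oct 2016: 291 days at 1.7% → $3,551,000 × 1.7% × 291/366 = $47,996.7131
18 Oct – 25 Nov 2016: 39 days at 1.4% → $3,551,000 × 1.4% × 39/366 = $5,297.3934
26 Nov – 31 Dec 2016: 36 days at 0.9% → $3,551,000 × 0.9% × 36/366 = $3,143.5082
Total = $56,437.6148

$56,437.61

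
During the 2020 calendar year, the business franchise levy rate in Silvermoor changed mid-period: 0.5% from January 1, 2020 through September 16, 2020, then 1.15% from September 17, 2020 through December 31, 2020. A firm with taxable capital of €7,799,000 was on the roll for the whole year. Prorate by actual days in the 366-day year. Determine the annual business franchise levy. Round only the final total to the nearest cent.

€53,676.72

January 1 – September 16, 2020: 260 days at 0.5% → €7,799,000 × 0.5% × 260/366 = €27,701.3661
September 17 – December 31, 2020: 106 days at 1.15% → €7,799,000 × 1.15% × 106/366 = €25,975.3579
Total = €53,676.7240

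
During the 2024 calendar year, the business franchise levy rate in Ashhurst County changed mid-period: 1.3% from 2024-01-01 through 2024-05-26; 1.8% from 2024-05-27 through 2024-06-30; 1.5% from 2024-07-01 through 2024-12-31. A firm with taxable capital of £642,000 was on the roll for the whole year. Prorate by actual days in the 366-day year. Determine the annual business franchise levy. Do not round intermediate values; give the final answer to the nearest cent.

2024-01-01 to 2024-05-26: 147 days at 1.3% → £642,000 × 1.3% × 147/366 = £3,352.0820
2024-05-27 to 2024-06-30: 35 days at 1.8% → £642,000 × 1.8% × 35/366 = £1,105.0820
2024-07-01 to 2024-12-31: 184 days at 1.5% → £642,000 × 1.5% × 184/366 = £4,841.3115
Total = £9,298.4754

£9,298.48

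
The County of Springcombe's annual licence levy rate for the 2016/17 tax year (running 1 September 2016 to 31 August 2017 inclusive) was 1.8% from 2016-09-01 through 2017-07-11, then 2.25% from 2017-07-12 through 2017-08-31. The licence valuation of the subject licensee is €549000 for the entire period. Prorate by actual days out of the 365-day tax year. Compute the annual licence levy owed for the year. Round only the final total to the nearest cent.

2016-09-01 to 2017-07-11: 314 days at 1.8% → €549000 × 1.8% × 314/365 = €8501.2274
2017-07-12 to 2017-08-31: 51 days at 2.25% → €549000 × 2.25% × 51/365 = €1725.9658
Total = €10227.1932

€10227.19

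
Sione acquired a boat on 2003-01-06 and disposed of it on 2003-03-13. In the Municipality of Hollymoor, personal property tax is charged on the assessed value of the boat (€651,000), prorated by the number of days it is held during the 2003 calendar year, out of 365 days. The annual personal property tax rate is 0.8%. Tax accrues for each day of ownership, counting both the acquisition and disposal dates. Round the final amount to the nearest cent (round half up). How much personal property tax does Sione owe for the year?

Days held (2003-01-06 to 2003-03-13): 67 out of 365
Tax = €651,000 × 0.8% × 67/365 = €955.9890

€955.99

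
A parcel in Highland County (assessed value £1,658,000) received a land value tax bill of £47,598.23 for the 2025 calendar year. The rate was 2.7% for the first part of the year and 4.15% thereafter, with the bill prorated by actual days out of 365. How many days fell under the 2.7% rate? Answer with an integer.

322 days

Let d = days at the first rate; then 365 − d days at the second rate.
£1,658,000 × [2.7%·d + 4.15%·(365−d)] / 365 = £47,598.23
Solving gives d = 322, so the new rate took effect on 19 Nov 2025.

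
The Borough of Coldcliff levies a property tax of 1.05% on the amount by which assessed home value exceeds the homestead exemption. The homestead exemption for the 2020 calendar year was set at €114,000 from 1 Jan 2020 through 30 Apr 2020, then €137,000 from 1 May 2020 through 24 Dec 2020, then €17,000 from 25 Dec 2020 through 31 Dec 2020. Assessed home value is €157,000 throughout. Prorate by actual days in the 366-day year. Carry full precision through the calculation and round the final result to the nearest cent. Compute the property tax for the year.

€313.94

1 Jan – 30 Apr 2020: 121 days, exemption €114,000 → (€157,000 − €114,000) × 1.05% × 121/366 = €149.2664
1 May – 24 Dec 2020: 238 days, exemption €137,000 → (€157,000 − €137,000) × 1.05% × 238/366 = €136.5574
25 Dec – 31 Dec 2020: 7 days, exemption €17,000 → (€157,000 − €17,000) × 1.05% × 7/366 = €28.1148
Total = €313.9385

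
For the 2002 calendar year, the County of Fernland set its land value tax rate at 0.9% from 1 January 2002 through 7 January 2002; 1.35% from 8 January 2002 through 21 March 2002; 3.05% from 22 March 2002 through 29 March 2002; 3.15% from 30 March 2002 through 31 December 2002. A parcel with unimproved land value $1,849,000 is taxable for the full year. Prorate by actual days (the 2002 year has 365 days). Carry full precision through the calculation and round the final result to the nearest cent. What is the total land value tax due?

$50,748.72

1 January – 7 January 2002: 7 days at 0.9% → $1,849,000 × 0.9% × 7/365 = $319.1425
8 January – 21 March 2002: 73 days at 1.35% → $1,849,000 × 1.35% × 73/365 = $4,992.3000
22 March – 29 March 2002: 8 days at 3.05% → $1,849,000 × 3.05% × 8/365 = $1,236.0438
30 March – 31 December 2002: 277 days at 3.15% → $1,849,000 × 3.15% × 277/365 = $44,201.2315
Total = $50,748.7178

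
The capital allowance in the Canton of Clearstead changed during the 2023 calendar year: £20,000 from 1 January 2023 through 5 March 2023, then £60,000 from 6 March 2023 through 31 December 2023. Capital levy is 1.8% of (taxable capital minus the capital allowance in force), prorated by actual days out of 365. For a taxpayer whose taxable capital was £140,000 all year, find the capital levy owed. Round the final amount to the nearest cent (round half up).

£1,566.25

1 January – 5 March 2023: 64 days, exemption £20,000 → (£140,000 − £20,000) × 1.8% × 64/365 = £378.7397
6 March – 31 December 2023: 301 days, exemption £60,000 → (£140,000 − £60,000) × 1.8% × 301/365 = £1,187.5068
Total = £1,566.2466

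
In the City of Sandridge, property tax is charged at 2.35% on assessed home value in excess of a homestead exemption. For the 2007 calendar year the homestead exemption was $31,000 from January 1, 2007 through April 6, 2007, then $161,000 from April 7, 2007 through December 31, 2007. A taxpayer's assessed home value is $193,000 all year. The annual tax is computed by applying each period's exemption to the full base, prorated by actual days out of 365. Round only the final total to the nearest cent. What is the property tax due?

January 1 – April 6, 2007: 96 days, exemption $31,000 → ($193,000 − $31,000) × 2.35% × 96/365 = $1,001.2932
April 7 – December 31, 2007: 269 days, exemption $161,000 → ($193,000 − $161,000) × 2.35% × 269/365 = $554.2137
Total = $1,555.5068

$1,555.51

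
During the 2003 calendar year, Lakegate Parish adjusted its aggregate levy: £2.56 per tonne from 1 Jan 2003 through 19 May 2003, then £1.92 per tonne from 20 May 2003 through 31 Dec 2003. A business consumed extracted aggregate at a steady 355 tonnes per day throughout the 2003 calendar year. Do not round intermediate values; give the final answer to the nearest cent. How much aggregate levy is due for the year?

1 Jan – 19 May 2003: 139 days × 355 tonnes/day = 49,345 tonnes at £2.56/tonne → £126,323.20
20 May – 31 Dec 2003: 226 days × 355 tonnes/day = 80,230 tonnes at £1.92/tonne → £154,041.60

£280,364.80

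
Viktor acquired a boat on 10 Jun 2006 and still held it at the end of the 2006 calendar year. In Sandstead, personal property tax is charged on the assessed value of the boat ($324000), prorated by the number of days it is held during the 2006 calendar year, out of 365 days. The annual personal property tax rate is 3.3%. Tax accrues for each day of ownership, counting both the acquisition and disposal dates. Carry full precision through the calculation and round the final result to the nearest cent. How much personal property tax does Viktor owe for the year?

$6005.10

Days held (10 Jun – 31 Dec 2006): 205 out of 365
Tax = $324000 × 3.3% × 205/365 = $6005.0959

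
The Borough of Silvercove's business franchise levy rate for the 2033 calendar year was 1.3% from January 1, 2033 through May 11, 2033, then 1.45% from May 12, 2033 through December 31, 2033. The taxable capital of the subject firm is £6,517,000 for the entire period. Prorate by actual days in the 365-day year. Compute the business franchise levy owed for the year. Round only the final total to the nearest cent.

£90,988.03

January 1 – May 11, 2033: 131 days at 1.3% → £6,517,000 × 1.3% × 131/365 = £30,406.7151
May 12 – December 31, 2033: 234 days at 1.45% → £6,517,000 × 1.45% × 234/365 = £60,581.3178
Total = £90,988.0329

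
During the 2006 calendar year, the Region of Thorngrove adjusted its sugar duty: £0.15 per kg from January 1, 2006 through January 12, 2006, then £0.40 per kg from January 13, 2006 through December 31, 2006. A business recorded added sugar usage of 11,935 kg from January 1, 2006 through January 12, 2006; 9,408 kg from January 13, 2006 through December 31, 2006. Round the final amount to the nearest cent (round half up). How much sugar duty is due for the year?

£5,553.45

January 1 – January 12, 2006: 11,935 kg at £0.15/kg → £1,790.25
January 13 – December 31, 2006: 9,408 kg at £0.40/kg → £3,763.20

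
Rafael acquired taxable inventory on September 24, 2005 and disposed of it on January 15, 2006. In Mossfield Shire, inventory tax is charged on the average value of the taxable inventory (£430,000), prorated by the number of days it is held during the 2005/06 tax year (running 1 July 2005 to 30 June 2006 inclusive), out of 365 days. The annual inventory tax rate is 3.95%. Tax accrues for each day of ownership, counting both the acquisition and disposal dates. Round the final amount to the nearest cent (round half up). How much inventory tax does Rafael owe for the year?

Days held (September 24, 2005 – January 15, 2006): 114 out of 365
Tax = £430,000 × 3.95% × 114/365 = £5,304.9041

£5,304.90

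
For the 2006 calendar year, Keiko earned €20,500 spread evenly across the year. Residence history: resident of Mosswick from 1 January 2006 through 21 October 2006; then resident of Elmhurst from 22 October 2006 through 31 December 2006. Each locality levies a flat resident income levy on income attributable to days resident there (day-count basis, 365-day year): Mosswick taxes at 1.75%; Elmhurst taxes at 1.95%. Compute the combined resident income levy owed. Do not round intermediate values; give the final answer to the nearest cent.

€366.73

Mosswick, 1 January – 21 October 2006: 294 days → €20,500 × 1.75% × 294/365 = €288.9658
Elmhurst, 22 October – 31 December 2006: 71 days → €20,500 × 1.95% × 71/365 = €77.7596
Total = €366.7253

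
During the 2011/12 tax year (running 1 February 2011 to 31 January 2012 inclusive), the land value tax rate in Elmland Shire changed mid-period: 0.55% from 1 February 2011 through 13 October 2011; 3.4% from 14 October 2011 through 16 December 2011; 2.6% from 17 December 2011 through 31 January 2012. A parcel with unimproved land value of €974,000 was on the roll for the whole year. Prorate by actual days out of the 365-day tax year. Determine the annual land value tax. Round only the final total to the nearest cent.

1 February – 13 October 2011: 255 days at 0.55% → €974,000 × 0.55% × 255/365 = €3,742.5616
14 October – 16 December 2011: 64 days at 3.4% → €974,000 × 3.4% × 64/365 = €5,806.6411
17 December 2011 – 31 January 2012: 46 days at 2.6% → €974,000 × 2.6% × 46/365 = €3,191.5178
Total = €12,740.7205

€12,740.72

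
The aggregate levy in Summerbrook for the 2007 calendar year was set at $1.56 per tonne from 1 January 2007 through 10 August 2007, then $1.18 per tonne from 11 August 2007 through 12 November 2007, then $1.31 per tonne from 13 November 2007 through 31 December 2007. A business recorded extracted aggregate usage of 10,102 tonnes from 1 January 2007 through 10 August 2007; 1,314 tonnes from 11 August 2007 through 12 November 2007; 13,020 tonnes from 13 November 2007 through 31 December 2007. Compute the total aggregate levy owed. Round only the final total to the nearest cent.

1 January – 10 August 2007: 10,102 tonnes at $1.56/tonne → $15,759.12
11 August – 12 November 2007: 1,314 tonnes at $1.18/tonne → $1,550.52
13 November – 31 December 2007: 13,020 tonnes at $1.31/tonne → $17,056.20

$34,365.84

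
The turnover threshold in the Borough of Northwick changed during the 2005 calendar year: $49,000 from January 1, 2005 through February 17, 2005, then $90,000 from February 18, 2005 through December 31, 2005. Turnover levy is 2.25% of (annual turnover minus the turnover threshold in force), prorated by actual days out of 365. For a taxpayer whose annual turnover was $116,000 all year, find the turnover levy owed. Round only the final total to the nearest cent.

January 1 – February 17, 2005: 48 days, exemption $49,000 → ($116,000 − $49,000) × 2.25% × 48/365 = $198.2466
February 18 – December 31, 2005: 317 days, exemption $90,000 → ($116,000 − $90,000) × 2.25% × 317/365 = $508.0685
Total = $706.3151

$706.32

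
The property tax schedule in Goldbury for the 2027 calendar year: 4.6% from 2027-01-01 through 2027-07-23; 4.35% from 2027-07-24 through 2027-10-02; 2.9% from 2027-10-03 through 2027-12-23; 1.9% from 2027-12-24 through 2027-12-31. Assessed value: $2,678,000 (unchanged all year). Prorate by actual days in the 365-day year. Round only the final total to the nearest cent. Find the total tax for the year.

2027-01-01 to 2027-07-23: 204 days at 4.6% → $2,678,000 × 4.6% × 204/365 = $68,850.2795
2027-07-24 to 2027-10-02: 71 days at 4.35% → $2,678,000 × 4.35% × 71/365 = $22,660.2822
2027-10-03 to 2027-12-23: 82 days at 2.9% → $2,678,000 × 2.9% × 82/365 = $17,447.3534
2027-12-24 to 2027-12-31: 8 days at 1.9% → $2,678,000 × 1.9% × 8/365 = $1,115.2219
Total = $110,073.1370

$110,073.14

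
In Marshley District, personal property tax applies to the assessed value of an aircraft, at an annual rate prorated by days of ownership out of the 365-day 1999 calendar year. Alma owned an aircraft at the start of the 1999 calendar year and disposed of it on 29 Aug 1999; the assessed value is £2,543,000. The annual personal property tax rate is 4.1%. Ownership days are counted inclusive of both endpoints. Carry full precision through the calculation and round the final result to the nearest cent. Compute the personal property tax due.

Days held (1 Jan – 29 Aug 1999): 241 out of 365
Tax = £2,543,000 × 4.1% × 241/365 = £68,842.1452

£68,842.15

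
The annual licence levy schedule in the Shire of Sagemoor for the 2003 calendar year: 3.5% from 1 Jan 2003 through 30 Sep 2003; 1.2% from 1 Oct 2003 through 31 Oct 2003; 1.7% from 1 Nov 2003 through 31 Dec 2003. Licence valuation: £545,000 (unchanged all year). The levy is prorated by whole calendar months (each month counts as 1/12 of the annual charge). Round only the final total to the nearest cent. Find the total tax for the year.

1 Jan – 30 Sep 2003: 9 months at 3.5% → £545,000 × 3.5% × 9/12 = £14,306.2500
1 Oct – 31 Oct 2003: 1 month at 1.2% → £545,000 × 1.2% × 1/12 = £545.0000
1 Nov – 31 Dec 2003: 2 months at 1.7% → £545,000 × 1.7% × 2/12 = £1,544.1667
Total = £16,395.4167

£16,395.42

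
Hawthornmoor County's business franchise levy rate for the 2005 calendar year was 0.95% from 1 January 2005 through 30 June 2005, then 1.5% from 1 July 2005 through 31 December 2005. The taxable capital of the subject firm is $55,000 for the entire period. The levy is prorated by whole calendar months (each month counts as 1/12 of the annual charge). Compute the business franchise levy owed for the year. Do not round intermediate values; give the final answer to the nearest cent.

$673.75

1 January – 30 June 2005: 6 months at 0.95% → $55,000 × 0.95% × 6/12 = $261.2500
1 July – 31 December 2005: 6 months at 1.5% → $55,000 × 1.5% × 6/12 = $412.5000
Total = $673.7500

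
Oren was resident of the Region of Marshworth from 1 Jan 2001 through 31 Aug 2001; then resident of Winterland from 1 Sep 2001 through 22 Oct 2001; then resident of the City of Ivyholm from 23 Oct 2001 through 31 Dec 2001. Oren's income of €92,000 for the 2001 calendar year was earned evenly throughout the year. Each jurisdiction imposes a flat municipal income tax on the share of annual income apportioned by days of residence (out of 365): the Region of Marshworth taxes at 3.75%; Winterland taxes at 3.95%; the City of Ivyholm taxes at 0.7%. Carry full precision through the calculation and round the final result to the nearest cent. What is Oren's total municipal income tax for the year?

The Region of Marshworth, 1 Jan – 31 Aug 2001: 243 days → €92,000 × 3.75% × 243/365 = €2,296.8493
Winterland, 1 Sep – 22 Oct 2001: 52 days → €92,000 × 3.95% × 52/365 = €517.7205
The City of Ivyholm, 23 Oct – 31 Dec 2001: 70 days → €92,000 × 0.7% × 70/365 = €123.5068
Total = €2,938.0767

€2,938.08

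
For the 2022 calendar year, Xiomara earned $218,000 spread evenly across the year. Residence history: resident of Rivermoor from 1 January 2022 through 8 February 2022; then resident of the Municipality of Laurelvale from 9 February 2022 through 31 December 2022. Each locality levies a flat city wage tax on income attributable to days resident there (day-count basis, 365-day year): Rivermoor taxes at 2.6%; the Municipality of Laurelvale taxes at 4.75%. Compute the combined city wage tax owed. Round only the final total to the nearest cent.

$9,854.20

Rivermoor, 1 January – 8 February 2022: 39 days → $218,000 × 2.6% × 39/365 = $605.6219
The Municipality of Laurelvale, 9 February – 31 December 2022: 326 days → $218,000 × 4.75% × 326/365 = $9,248.5753
Total = $9,854.1973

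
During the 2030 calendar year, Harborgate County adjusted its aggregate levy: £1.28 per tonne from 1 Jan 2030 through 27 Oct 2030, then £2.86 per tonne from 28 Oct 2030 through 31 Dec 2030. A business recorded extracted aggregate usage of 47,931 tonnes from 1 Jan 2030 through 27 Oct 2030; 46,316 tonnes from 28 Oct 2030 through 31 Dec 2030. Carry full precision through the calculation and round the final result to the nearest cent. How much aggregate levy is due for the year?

£193,815.44

1 Jan – 27 Oct 2030: 47,931 tonnes at £1.28/tonne → £61,351.68
28 Oct – 31 Dec 2030: 46,316 tonnes at £2.86/tonne → £132,463.76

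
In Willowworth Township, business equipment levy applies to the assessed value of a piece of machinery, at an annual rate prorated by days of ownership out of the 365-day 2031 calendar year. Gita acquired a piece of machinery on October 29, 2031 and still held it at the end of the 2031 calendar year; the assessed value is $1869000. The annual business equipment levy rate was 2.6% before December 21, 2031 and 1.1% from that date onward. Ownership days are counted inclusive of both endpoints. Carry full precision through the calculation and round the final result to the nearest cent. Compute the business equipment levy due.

$7675.70

October 29 – December 20, 2031: 53 days at 2.6% → $1869000 × 2.6% × 53/365 = $7056.1151
December 21 – December 31, 2031: 11 days at 1.1% → $1869000 × 1.1% × 11/365 = $619.5863
Total = $7675.7014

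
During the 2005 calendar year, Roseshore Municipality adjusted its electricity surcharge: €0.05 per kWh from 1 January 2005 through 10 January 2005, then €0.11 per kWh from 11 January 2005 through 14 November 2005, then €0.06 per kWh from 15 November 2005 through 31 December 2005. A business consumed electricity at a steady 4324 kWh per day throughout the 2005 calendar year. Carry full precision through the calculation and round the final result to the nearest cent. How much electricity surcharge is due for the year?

€160,852.80

1 January – 10 January 2005: 10 days × 4324 kWh/day = 43,240 kWh at €0.05/kWh → €2,162.00
11 January – 14 November 2005: 308 days × 4324 kWh/day = 1,331,792 kWh at €0.11/kWh → €146,497.12
15 November – 31 December 2005: 47 days × 4324 kWh/day = 203,228 kWh at €0.06/kWh → €12,193.68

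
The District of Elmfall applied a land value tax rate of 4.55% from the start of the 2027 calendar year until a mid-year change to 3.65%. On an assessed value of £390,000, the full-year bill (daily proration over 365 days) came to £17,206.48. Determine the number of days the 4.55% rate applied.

Let d = days at the first rate; then 365 − d days at the second rate.
£390,000 × [4.55%·d + 3.65%·(365−d)] / 365 = £17,206.48
Solving gives d = 309, so the new rate took effect on November 6, 2027.

309 days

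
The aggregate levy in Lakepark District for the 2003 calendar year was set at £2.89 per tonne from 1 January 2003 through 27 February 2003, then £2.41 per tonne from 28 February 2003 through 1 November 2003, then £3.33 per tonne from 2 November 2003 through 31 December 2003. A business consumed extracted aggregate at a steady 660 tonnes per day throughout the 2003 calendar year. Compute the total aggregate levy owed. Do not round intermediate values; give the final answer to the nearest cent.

£635375.40

1 January – 27 February 2003: 58 days × 660 tonnes/day = 38,280 tonnes at £2.89/tonne → £110629.20
28 February – 1 November 2003: 247 days × 660 tonnes/day = 163,020 tonnes at £2.41/tonne → £392878.20
2 November – 31 December 2003: 60 days × 660 tonnes/day = 39,600 tonnes at £3.33/tonne → £131868.00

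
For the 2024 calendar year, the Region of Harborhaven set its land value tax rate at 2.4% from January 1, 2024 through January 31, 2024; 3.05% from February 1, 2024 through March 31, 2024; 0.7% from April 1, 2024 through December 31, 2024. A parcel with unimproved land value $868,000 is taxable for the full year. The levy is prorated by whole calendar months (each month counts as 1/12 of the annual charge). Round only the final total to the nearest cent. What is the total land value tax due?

January 1 – January 31, 2024: 1 month at 2.4% → $868,000 × 2.4% × 1/12 = $1,736.0000
February 1 – March 31, 2024: 2 months at 3.05% → $868,000 × 3.05% × 2/12 = $4,412.3333
April 1 – December 31, 2024: 9 months at 0.7% → $868,000 × 0.7% × 9/12 = $4,557.0000
Total = $10,705.3333

$10,705.33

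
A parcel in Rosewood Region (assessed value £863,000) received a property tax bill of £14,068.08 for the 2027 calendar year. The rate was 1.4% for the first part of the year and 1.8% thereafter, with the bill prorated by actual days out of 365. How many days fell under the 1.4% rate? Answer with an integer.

155 days

Let d = days at the first rate; then 365 − d days at the second rate.
£863,000 × [1.4%·d + 1.8%·(365−d)] / 365 = £14,068.08
Solving gives d = 155, so the new rate took effect on 5 June 2027.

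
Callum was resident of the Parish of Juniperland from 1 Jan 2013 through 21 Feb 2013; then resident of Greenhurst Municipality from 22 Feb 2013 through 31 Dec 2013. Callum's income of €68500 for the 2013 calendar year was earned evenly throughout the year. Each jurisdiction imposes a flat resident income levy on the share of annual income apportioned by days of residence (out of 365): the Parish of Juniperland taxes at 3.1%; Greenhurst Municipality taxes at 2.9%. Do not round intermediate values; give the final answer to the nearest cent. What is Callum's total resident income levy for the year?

The Parish of Juniperland, 1 Jan – 21 Feb 2013: 52 days → €68500 × 3.1% × 52/365 = €302.5260
Greenhurst Municipality, 22 Feb – 31 Dec 2013: 313 days → €68500 × 2.9% × 313/365 = €1703.4918
Total = €2006.0178

€2006.02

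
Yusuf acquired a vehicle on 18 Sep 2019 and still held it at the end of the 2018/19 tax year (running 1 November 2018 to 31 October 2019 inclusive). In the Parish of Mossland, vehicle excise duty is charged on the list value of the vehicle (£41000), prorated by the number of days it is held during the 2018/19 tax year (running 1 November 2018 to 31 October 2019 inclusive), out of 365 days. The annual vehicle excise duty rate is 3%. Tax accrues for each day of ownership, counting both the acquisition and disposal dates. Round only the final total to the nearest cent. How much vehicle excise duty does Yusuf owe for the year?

£148.27

Days held (18 Sep – 31 Oct 2019): 44 out of 365
Tax = £41000 × 3% × 44/365 = £148.2740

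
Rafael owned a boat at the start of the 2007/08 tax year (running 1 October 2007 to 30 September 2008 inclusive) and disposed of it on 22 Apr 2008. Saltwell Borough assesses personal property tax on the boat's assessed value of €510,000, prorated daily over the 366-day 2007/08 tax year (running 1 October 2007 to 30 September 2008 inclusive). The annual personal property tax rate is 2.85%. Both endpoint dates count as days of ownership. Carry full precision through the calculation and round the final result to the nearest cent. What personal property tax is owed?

€8,141.19

Days held (1 Oct 2007 – 22 Apr 2008): 205 out of 366
Tax = €510,000 × 2.85% × 205/366 = €8,141.1885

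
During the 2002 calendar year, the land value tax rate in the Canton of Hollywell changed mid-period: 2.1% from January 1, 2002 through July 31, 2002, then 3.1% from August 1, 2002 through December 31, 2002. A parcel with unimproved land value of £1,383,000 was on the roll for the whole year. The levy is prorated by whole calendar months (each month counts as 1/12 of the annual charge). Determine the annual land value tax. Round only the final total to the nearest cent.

January 1 – July 31, 2002: 7 months at 2.1% → £1,383,000 × 2.1% × 7/12 = £16,941.7500
August 1 – December 31, 2002: 5 months at 3.1% → £1,383,000 × 3.1% × 5/12 = £17,863.7500
Total = £34,805.5000

£34,805.50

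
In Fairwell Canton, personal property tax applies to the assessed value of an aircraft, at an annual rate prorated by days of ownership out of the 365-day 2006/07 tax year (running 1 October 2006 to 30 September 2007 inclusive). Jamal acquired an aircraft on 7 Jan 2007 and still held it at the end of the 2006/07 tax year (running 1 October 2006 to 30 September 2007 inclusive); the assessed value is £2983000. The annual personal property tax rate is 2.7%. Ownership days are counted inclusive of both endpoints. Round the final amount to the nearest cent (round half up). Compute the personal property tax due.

£58916.29

Days held (7 Jan – 30 Sep 2007): 267 out of 365
Tax = £2983000 × 2.7% × 267/365 = £58916.2932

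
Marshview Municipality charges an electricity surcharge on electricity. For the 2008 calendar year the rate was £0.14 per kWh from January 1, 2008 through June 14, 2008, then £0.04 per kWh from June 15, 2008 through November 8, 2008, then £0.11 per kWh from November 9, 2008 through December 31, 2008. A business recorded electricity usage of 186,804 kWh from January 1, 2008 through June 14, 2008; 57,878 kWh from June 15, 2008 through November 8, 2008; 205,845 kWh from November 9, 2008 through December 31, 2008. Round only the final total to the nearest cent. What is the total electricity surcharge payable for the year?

January 1 – June 14, 2008: 186,804 kWh at £0.14/kWh → £26152.56
June 15 – November 8, 2008: 57,878 kWh at £0.04/kWh → £2315.12
November 9 – December 31, 2008: 205,845 kWh at £0.11/kWh → £22642.95

£51110.63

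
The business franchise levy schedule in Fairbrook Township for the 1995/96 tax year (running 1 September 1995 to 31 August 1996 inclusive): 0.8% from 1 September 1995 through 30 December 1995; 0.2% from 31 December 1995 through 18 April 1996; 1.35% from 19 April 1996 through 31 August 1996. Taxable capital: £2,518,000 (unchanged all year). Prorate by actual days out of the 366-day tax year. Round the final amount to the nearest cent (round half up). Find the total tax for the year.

1 September – 30 December 1995: 121 days at 0.8% → £2,518,000 × 0.8% × 121/366 = £6,659.6284
31 December 1995 – 18 April 1996: 110 days at 0.2% → £2,518,000 × 0.2% × 110/366 = £1,513.5519
19 April – 31 August 1996: 135 days at 1.35% → £2,518,000 × 1.35% × 135/366 = £12,538.4016
Total = £20,711.5820

£20,711.58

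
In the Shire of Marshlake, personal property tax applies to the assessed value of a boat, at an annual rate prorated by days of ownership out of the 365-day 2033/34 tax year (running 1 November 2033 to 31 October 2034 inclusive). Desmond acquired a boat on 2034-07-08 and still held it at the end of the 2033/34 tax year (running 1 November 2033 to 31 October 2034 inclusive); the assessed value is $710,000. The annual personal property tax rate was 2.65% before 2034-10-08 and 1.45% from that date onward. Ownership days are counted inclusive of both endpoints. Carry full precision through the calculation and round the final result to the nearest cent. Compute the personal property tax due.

$5,419.34

2034-07-08 to 2034-10-07: 92 days at 2.65% → $710,000 × 2.65% × 92/365 = $4,742.4110
2034-10-08 to 2034-10-31: 24 days at 1.45% → $710,000 × 1.45% × 24/365 = $676.9315
Total = $5,419.3425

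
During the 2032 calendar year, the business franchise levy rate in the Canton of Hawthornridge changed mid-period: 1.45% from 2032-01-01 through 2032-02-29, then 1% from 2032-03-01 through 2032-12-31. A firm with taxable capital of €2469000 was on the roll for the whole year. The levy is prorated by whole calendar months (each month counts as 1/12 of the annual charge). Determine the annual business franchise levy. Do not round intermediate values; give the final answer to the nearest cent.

2032-01-01 to 2032-02-29: 2 months at 1.45% → €2469000 × 1.45% × 2/12 = €5966.7500
2032-03-01 to 2032-12-31: 10 months at 1% → €2469000 × 1% × 10/12 = €20575.0000
Total = €26541.7500

€26541.75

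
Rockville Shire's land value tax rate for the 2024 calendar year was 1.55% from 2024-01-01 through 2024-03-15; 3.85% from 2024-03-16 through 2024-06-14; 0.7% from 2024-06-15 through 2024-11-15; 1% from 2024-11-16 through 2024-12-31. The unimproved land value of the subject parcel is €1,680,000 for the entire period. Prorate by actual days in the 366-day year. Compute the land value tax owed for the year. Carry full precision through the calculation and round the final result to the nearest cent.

€28,477.38

2024-01-01 to 2024-03-15: 75 days at 1.55% → €1,680,000 × 1.55% × 75/366 = €5,336.0656
2024-03-16 to 2024-06-14: 91 days at 3.85% → €1,680,000 × 3.85% × 91/366 = €16,081.6393
2024-06-15 to 2024-11-15: 154 days at 0.7% → €1,680,000 × 0.7% × 154/366 = €4,948.1967
2024-11-16 to 2024-12-31: 46 days at 1% → €1,680,000 × 1% × 46/366 = €2,111.4754
Total = €28,477.3770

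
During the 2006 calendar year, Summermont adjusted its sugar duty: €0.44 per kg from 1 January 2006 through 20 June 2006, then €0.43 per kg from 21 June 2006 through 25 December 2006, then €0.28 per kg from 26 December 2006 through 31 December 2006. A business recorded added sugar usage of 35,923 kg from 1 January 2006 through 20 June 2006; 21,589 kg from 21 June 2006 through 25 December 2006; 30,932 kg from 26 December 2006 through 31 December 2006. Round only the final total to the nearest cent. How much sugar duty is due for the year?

1 January – 20 June 2006: 35,923 kg at €0.44/kg → €15,806.12
21 June – 25 December 2006: 21,589 kg at €0.43/kg → €9,283.27
26 December – 31 December 2006: 30,932 kg at €0.28/kg → €8,660.96

€33,750.35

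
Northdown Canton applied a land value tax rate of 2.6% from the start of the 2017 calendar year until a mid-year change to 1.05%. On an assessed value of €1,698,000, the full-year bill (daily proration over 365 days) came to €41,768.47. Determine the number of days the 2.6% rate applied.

Let d = days at the first rate; then 365 − d days at the second rate.
€1,698,000 × [2.6%·d + 1.05%·(365−d)] / 365 = €41,768.47
Solving gives d = 332, so the new rate took effect on 29 Nov 2017.

332 days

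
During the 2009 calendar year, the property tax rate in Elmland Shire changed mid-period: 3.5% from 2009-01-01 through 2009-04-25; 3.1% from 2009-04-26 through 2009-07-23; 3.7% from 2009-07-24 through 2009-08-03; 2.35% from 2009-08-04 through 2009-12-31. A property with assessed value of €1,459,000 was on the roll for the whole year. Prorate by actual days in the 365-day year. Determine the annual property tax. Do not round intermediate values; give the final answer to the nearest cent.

2009-01-01 to 2009-04-25: 115 days at 3.5% → €1,459,000 × 3.5% × 115/365 = €16,088.9726
2009-04-26 to 2009-07-23: 89 days at 3.1% → €1,459,000 × 3.1% × 89/365 = €11,028.4411
2009-07-24 to 2009-08-03: 11 days at 3.7% → €1,459,000 × 3.7% × 11/365 = €1,626.8849
2009-08-04 to 2009-12-31: 150 days at 2.35% → €1,459,000 × 2.35% × 150/365 = €14,090.3425
Total = €42,834.6411

€42,834.64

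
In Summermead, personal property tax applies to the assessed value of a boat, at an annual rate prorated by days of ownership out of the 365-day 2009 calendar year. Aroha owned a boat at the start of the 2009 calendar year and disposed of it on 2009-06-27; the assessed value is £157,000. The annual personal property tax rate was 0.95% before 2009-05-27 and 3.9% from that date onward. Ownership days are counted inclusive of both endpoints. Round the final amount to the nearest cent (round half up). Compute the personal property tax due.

2009-01-01 to 2009-05-26: 146 days at 0.95% → £157,000 × 0.95% × 146/365 = £596.6000
2009-05-27 to 2009-06-27: 32 days at 3.9% → £157,000 × 3.9% × 32/365 = £536.8110
Total = £1,133.4110

£1,133.41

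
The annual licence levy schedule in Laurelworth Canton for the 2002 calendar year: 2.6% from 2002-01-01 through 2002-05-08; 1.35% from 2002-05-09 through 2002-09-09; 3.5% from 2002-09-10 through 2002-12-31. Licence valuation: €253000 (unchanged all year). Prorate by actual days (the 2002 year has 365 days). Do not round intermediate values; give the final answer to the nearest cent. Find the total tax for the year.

€6208.55

2002-01-01 to 2002-05-08: 128 days at 2.6% → €253000 × 2.6% × 128/365 = €2306.8055
2002-05-09 to 2002-09-09: 124 days at 1.35% → €253000 × 1.35% × 124/365 = €1160.3342
2002-09-10 to 2002-12-31: 113 days at 3.5% → €253000 × 3.5% × 113/365 = €2741.4110
Total = €6208.5507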